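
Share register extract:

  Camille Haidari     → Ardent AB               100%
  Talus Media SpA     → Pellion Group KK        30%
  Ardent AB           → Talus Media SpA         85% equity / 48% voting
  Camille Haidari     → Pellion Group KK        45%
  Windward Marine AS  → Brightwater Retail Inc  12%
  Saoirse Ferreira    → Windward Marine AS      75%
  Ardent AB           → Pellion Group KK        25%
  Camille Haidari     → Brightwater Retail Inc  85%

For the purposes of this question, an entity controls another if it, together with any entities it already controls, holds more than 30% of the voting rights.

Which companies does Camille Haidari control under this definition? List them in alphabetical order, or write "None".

Camille holds 100% of Ardent, so Camille controls Ardent.
Ardent holds 48% of Talus, so Camille controls Talus.
Camille holds 85% of Brightwater, so Camille controls Brightwater.
Talus and Ardent and Camille together hold 30% + 25% + 45% = 100% of Pellion, so Camille controls Pellion.
No other company's threshold is met.

Ardent AB, Brightwater Retail Inc, Pellion Group KK, Talus Media SpA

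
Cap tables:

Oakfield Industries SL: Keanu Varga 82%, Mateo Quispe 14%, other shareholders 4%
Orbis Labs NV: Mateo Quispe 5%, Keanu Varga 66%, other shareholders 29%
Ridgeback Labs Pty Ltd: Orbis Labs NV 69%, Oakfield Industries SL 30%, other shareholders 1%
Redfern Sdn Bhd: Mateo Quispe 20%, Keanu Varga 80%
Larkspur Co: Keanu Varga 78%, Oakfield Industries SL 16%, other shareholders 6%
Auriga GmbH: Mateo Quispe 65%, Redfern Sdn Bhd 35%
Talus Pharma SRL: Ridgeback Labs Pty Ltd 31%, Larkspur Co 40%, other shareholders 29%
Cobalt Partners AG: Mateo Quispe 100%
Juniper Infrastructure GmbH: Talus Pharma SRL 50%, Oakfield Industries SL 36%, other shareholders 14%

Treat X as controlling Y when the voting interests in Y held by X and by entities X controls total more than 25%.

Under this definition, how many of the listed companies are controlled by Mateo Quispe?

2

Mateo holds 65% of Auriga, so Mateo controls Auriga.
Mateo holds 100% of Cobalt, so Mateo controls Cobalt.
No other company's threshold is met.
Mateo controls 2 companies.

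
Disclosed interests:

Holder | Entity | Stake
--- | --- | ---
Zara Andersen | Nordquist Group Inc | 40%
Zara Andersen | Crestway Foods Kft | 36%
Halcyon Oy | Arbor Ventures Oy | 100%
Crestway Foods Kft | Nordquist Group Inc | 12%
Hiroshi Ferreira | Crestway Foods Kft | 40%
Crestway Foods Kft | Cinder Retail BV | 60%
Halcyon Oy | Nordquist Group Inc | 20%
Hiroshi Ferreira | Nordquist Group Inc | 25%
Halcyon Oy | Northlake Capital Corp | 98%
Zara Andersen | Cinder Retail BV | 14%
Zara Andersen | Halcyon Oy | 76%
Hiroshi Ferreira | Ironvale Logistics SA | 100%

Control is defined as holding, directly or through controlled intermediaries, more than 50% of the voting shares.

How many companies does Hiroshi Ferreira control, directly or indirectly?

Hiroshi holds 100% of Ironvale, so Hiroshi controls Ironvale.
No other company's threshold is met.
Hiroshi controls 1 company.

1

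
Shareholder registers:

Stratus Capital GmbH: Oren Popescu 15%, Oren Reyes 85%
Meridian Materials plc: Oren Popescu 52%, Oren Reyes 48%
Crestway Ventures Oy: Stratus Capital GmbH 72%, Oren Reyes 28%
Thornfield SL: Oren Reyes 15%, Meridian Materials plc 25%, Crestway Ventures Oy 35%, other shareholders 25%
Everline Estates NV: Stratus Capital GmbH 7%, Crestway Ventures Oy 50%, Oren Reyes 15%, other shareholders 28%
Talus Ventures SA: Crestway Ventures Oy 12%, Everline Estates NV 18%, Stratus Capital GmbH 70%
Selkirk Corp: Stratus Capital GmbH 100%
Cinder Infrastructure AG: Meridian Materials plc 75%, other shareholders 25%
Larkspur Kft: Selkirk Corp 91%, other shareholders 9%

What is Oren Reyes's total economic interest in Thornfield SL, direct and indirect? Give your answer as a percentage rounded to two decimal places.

Oren Reyes reaches Thornfield along 4 paths.
Direct stake: 15% = 15%.
Via Meridian: 48% × 25% = 12%.
Via Stratus → Crestway: 85% × 72% × 35% = 21.42%.
Via Crestway: 28% × 35% = 9.8%.
Total: 15% + 12% + 21.42% + 9.8% = 58.22%.

58.22%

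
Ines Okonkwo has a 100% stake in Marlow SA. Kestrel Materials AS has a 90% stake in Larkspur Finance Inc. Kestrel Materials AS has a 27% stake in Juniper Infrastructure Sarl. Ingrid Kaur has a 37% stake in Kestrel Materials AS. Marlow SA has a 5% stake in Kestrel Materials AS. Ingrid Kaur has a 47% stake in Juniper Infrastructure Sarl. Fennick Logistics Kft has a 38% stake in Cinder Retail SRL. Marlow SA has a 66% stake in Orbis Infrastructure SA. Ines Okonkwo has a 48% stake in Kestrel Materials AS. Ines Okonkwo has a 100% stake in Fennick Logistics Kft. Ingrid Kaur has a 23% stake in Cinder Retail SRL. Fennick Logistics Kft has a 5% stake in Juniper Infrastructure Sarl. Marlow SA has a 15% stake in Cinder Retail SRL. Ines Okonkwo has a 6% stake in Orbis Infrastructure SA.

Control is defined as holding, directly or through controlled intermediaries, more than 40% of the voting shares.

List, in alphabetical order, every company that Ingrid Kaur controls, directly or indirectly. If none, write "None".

Ingrid holds 47% of Juniper, so Ingrid controls Juniper.
No other company's threshold is met.

Juniper Infrastructure Sarl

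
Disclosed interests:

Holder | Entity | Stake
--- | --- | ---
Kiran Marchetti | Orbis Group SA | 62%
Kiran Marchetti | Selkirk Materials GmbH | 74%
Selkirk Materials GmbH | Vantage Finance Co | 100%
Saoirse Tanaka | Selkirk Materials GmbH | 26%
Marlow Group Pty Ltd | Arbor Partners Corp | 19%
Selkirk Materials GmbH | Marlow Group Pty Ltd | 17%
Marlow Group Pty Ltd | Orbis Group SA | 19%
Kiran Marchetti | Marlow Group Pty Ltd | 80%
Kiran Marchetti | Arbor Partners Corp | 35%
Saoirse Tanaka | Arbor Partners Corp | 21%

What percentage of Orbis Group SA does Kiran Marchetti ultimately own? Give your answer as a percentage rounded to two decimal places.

79.59%

Kiran reaches Orbis along 3 paths.
Direct stake: 62% = 62%.
Via Marlow: 80% × 19% = 15.2%.
Via Selkirk → Marlow: 74% × 17% × 19% = 2.3902%.
Total: 62% + 15.2% + 2.3902% = 79.5902%.
Rounded: 79.59%.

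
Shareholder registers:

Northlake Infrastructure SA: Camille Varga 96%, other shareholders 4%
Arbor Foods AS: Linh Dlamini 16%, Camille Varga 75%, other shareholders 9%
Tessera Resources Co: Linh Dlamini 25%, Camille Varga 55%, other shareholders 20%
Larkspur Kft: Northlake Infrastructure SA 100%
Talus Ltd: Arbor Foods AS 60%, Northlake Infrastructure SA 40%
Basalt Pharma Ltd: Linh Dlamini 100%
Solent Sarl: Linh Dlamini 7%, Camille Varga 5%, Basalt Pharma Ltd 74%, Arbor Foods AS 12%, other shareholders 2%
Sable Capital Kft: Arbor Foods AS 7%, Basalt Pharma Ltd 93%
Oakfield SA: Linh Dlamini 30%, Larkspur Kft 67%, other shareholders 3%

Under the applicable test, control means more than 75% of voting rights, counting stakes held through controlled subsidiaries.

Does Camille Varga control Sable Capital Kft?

Camille holds 96% of Northlake, so Camille controls Northlake.
Northlake holds 100% of Larkspur, so Camille controls Larkspur.
Neither Camille nor any entity Camille controls holds any voting interest in Sable.
So Camille does not control Sable.

No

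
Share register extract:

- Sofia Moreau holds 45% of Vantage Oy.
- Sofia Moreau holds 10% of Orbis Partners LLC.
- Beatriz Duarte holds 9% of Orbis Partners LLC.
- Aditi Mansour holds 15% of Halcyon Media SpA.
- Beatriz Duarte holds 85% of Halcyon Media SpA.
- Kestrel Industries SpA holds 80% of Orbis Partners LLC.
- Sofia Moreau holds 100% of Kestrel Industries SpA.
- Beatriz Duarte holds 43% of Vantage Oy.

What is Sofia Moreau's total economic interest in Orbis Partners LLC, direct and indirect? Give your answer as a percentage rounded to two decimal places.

Sofia reaches Orbis along 2 paths.
Via Kestrel: 100% × 80% = 80%.
Direct stake: 10% = 10%.
Total: 80% + 10% = 90%.
Rounded: 90.00%.

90.00%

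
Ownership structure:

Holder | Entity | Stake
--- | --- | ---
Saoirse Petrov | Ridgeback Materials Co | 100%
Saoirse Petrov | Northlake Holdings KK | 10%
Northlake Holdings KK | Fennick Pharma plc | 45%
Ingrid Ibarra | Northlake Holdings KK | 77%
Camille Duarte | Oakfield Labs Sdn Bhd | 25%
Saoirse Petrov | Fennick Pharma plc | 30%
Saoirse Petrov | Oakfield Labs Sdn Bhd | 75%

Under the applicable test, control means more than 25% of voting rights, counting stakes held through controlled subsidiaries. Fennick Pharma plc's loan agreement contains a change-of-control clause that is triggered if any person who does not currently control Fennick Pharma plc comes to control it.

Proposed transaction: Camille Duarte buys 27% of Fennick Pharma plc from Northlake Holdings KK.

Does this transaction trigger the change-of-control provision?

Yes

The purchase adds only to Camille's holdings (Northlake's stake shrinks), so Camille is the only person who could newly come to control Fennick.
Camille's largest direct stake is 25% in Oakfield, which does not meet the threshold, so Camille controls no company.
Neither Camille nor any entity Camille controls holds any voting interest in Fennick.
So before the transaction, Camille does not control Fennick.
After the purchase, Camille holds 27% of Fennick directly, and Northlake's stake falls to 18%.
Camille holds 27% of Fennick, so Camille controls Fennick.
Camille did not control Fennick before and does after, so the clause is triggered.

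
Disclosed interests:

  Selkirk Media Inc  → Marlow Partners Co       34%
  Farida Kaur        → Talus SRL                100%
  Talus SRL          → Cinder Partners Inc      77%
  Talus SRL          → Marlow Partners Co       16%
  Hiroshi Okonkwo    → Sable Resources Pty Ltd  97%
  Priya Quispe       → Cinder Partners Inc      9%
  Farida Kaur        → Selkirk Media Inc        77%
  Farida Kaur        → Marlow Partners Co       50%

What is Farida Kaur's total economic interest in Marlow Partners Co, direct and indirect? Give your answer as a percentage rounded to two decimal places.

92.18%

Farida reaches Marlow along 3 paths.
Direct stake: 50% = 50%.
Via Talus: 100% × 16% = 16%.
Via Selkirk: 77% × 34% = 26.18%.
Total: 50% + 16% + 26.18% = 92.18%.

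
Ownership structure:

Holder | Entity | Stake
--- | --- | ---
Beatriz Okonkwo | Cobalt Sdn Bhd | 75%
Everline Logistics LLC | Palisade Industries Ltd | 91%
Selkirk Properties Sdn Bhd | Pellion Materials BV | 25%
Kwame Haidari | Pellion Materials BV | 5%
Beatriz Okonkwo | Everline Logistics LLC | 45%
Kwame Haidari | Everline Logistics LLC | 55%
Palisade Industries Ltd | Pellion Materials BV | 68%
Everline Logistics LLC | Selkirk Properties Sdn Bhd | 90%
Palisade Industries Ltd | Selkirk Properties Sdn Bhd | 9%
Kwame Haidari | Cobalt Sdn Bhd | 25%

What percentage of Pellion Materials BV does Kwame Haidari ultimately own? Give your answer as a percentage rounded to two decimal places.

Kwame reaches Pellion along 4 paths.
Direct stake: 5% = 5%.
Via Everline → Palisade → Selkirk: 55% × 91% × 9% × 25% = 1.126125%.
Via Everline → Selkirk: 55% × 90% × 25% = 12.375%.
Via Everline → Palisade: 55% × 91% × 68% = 34.034%.
Total: 5% + 1.126125% + 12.375% + 34.034% = 52.535125%.
Rounded: 52.54%.

52.54%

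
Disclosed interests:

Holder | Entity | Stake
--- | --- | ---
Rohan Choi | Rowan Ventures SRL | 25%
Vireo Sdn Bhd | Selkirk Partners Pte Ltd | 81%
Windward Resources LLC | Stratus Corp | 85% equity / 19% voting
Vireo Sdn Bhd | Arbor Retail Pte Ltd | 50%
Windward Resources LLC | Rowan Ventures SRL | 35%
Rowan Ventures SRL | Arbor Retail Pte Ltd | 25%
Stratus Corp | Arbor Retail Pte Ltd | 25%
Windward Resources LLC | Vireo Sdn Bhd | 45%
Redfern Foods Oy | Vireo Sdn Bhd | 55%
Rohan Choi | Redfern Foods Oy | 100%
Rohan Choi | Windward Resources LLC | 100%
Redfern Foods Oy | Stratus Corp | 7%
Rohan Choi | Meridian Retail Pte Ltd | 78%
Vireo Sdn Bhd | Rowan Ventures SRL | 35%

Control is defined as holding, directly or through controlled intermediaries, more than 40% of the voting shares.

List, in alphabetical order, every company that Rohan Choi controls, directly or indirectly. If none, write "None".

Arbor Retail Pte Ltd, Meridian Retail Pte Ltd, Redfern Foods Oy, Rowan Ventures SRL, Selkirk Partners Pte Ltd, Vireo Sdn Bhd, Windward Resources LLC

Rohan holds 100% of Redfern, so Rohan controls Redfern.
Rohan holds 100% of Windward, so Rohan controls Windward.
Redfern and Windward together hold 55% + 45% = 100% of Vireo, so Rohan controls Vireo.
Rohan holds 78% of Meridian, so Rohan controls Meridian.
Rohan and Windward and Vireo together hold 25% + 35% + 35% = 95% of Rowan, so Rohan controls Rowan.
Vireo and Rowan together hold 50% + 25% = 75% of Arbor, so Rohan controls Arbor.
Vireo holds 81% of Selkirk, so Rohan controls Selkirk.
No other company's threshold is met.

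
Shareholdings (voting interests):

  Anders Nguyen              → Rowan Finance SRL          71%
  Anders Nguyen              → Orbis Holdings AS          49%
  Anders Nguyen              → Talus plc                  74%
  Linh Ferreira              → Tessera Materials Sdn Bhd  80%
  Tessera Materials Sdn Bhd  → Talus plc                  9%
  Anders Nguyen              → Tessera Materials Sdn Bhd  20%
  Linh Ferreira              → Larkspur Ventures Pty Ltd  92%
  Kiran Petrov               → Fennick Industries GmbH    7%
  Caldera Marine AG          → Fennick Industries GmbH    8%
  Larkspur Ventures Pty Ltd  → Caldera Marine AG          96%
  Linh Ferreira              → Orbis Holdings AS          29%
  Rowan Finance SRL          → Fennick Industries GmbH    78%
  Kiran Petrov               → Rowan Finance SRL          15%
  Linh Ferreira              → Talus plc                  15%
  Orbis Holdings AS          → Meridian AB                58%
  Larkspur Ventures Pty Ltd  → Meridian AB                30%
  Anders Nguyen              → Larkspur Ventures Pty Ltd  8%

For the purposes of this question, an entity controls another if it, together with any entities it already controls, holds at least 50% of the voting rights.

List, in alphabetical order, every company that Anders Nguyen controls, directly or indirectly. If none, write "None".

Fennick Industries GmbH, Rowan Finance SRL, Talus plc

Anders holds 71% of Rowan, so Anders controls Rowan.
Anders holds 74% of Talus, so Anders controls Talus.
Rowan holds 78% of Fennick, so Anders controls Fennick.
No other company's threshold is met.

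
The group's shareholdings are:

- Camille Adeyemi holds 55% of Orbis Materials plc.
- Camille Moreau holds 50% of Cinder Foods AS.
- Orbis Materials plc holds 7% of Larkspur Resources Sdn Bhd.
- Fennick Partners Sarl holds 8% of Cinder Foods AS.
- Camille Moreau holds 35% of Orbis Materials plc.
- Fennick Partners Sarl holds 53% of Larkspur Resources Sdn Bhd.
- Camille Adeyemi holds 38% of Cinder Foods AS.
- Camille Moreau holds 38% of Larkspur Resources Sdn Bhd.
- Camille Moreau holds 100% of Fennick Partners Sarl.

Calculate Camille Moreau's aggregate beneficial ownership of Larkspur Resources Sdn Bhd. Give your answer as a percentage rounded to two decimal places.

93.45%

Camille Moreau reaches Larkspur along 3 paths.
Via Orbis: 35% × 7% = 2.45%.
Via Fennick: 100% × 53% = 53%.
Direct stake: 38% = 38%.
Total: 2.45% + 53% + 38% = 93.45%.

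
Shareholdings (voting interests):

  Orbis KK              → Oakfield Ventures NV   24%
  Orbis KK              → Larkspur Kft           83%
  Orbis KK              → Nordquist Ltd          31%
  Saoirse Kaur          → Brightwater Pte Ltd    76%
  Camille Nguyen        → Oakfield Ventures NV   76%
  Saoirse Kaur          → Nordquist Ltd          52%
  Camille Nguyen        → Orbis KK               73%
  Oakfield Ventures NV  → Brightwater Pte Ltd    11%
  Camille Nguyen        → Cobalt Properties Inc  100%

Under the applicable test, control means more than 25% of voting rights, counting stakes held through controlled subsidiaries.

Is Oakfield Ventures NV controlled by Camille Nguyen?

Camille holds 73% of Orbis, so Camille controls Orbis.
Camille and Orbis together hold 76% + 24% = 100% of Oakfield, so Camille controls Oakfield.

Yes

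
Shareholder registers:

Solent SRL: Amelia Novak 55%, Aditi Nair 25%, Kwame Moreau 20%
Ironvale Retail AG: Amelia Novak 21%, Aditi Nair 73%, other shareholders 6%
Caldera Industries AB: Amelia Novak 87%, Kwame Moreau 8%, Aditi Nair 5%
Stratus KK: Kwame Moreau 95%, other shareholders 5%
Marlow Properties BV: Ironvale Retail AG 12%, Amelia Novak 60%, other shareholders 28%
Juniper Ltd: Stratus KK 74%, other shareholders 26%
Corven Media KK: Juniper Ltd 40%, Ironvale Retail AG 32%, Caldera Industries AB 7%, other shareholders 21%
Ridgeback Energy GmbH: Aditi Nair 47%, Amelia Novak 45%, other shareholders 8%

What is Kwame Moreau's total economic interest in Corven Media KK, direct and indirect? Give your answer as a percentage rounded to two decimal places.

Kwame reaches Corven along 2 paths.
Via Stratus → Juniper: 95% × 74% × 40% = 28.12%.
Via Caldera: 8% × 7% = 0.56%.
Total: 28.12% + 0.56% = 28.68%.

28.68%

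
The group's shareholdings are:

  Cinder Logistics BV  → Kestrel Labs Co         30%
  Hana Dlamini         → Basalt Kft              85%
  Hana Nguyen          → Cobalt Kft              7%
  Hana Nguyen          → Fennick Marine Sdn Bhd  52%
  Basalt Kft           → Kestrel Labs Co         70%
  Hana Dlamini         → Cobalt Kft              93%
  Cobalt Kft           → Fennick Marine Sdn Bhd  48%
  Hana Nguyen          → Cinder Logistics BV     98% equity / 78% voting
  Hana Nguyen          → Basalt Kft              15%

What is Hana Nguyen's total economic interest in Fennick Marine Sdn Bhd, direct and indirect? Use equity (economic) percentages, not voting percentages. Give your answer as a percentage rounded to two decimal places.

Hana Nguyen reaches Fennick along 2 paths.
Via Cobalt: 7% × 48% = 3.36%.
Direct stake: 52% = 52%.
Total: 3.36% + 52% = 55.36%.

55.36%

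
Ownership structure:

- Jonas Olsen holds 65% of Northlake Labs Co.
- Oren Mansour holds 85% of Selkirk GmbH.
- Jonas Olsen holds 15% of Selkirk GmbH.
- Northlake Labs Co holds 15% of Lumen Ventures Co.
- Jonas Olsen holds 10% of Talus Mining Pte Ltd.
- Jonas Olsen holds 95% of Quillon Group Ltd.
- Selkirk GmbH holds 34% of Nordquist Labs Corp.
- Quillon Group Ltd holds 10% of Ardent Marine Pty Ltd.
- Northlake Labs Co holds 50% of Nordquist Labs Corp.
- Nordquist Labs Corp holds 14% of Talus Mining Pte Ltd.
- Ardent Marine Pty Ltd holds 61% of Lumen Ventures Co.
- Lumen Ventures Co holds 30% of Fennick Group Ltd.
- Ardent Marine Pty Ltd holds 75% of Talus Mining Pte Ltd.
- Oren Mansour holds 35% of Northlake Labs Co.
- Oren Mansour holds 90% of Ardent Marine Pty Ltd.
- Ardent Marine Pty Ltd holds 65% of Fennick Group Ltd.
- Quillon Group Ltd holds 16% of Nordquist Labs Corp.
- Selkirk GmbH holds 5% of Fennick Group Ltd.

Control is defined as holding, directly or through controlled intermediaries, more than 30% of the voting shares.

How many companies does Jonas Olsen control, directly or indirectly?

Jonas holds 95% of Quillon, so Jonas controls Quillon.
Jonas holds 65% of Northlake, so Jonas controls Northlake.
Quillon and Northlake together hold 16% + 50% = 66% of Nordquist, so Jonas controls Nordquist.
No other company's threshold is met.
Jonas controls 3 companies.

3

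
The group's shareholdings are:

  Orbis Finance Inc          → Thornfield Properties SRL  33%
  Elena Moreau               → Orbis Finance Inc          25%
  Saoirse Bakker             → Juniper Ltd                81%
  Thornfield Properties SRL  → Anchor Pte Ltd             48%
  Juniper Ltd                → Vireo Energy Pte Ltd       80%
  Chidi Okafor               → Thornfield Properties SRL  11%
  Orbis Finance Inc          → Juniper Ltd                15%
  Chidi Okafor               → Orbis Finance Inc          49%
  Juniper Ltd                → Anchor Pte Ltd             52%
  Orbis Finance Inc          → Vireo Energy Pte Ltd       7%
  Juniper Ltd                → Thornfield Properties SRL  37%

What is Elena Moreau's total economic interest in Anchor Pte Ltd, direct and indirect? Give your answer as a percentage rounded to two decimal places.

Elena reaches Anchor along 3 paths.
Via Orbis → Juniper: 25% × 15% × 52% = 1.95%.
Via Orbis → Thornfield: 25% × 33% × 48% = 3.96%.
Via Orbis → Juniper → Thornfield: 25% × 15% × 37% × 48% = 0.666%.
Total: 1.95% + 3.96% + 0.666% = 6.576%.
Rounded: 6.58%.

6.58%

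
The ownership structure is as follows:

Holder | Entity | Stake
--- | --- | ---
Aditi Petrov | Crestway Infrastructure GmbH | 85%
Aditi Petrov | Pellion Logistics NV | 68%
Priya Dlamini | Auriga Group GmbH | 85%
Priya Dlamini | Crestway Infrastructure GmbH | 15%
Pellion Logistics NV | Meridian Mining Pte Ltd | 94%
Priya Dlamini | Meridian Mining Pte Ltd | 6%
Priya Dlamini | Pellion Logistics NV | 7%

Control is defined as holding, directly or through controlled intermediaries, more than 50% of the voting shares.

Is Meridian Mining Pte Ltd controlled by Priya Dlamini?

Priya holds 85% of Auriga, so Priya controls Auriga.
In Meridian, Priya's side holds only 6%, not > 50%.
So Priya does not control Meridian.

No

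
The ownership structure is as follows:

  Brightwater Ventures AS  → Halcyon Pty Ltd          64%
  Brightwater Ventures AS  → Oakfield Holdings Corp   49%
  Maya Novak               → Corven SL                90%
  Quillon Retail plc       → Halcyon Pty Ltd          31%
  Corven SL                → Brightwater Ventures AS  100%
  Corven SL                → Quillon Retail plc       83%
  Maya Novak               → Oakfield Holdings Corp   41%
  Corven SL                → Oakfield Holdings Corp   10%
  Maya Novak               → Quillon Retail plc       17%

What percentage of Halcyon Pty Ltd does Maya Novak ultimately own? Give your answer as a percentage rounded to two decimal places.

86.03%

Maya reaches Halcyon along 3 paths.
Via Corven → Brightwater: 90% × 100% × 64% = 57.6%.
Via Corven → Quillon: 90% × 83% × 31% = 23.157%.
Via Quillon: 17% × 31% = 5.27%.
Total: 57.6% + 23.157% + 5.27% = 86.027%.
Rounded: 86.03%.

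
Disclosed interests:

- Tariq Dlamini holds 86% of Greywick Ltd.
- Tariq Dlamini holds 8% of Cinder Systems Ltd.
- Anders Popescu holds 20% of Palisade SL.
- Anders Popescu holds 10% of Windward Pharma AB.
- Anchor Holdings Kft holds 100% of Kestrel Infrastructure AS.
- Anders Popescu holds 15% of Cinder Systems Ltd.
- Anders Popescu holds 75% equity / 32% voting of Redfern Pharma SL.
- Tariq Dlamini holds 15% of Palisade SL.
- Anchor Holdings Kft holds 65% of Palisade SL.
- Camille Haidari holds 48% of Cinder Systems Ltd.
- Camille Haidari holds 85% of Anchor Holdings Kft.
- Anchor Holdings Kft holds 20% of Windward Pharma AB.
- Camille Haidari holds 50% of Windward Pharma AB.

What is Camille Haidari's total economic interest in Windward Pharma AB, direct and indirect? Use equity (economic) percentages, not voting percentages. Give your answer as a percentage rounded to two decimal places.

67.00%

Camille reaches Windward along 2 paths.
Via Anchor: 85% × 20% = 17%.
Direct stake: 50% = 50%.
Total: 17% + 50% = 67%.
Rounded: 67.00%.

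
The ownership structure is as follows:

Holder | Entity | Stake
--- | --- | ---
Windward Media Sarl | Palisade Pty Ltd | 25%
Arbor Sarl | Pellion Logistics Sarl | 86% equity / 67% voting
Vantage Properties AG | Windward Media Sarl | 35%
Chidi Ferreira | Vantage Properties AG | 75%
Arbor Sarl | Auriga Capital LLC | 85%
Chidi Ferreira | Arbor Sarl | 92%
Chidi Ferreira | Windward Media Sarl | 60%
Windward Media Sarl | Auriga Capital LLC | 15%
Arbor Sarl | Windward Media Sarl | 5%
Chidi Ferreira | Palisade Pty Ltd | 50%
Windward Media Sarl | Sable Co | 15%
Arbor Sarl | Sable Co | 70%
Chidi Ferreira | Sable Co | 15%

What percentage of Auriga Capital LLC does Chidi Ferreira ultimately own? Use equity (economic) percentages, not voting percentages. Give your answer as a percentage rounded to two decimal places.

91.83%

Chidi reaches Auriga along 4 paths.
Via Arbor → Windward: 92% × 5% × 15% = 0.69%.
Via Vantage → Windward: 75% × 35% × 15% = 3.9375%.
Via Windward: 60% × 15% = 9%.
Via Arbor: 92% × 85% = 78.2%.
Total: 0.69% + 3.9375% + 9% + 78.2% = 91.8275%.
Rounded: 91.83%.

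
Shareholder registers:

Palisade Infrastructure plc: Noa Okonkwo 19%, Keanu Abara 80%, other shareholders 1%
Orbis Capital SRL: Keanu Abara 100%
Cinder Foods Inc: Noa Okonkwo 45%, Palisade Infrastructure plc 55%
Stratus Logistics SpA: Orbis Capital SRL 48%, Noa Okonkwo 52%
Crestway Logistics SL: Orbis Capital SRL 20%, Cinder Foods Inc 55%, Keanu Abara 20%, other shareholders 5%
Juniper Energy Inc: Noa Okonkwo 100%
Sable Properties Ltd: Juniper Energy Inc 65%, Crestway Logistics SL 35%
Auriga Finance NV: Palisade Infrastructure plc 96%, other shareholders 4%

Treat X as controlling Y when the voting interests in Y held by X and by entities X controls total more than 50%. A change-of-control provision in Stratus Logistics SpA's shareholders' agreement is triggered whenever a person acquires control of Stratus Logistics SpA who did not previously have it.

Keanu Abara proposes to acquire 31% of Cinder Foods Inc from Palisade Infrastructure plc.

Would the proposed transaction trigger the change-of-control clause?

No

The purchase adds only to Keanu's holdings (Palisade's stake shrinks), so Keanu is the only person who could newly come to control Stratus.
Keanu holds 80% of Palisade, so Keanu controls Palisade.
Keanu holds 100% of Orbis, so Keanu controls Orbis.
Palisade holds 55% of Cinder, so Keanu controls Cinder.
Orbis and Cinder and Keanu together hold 20% + 55% + 20% = 95% of Crestway, so Keanu controls Crestway.
Palisade holds 96% of Auriga, so Keanu controls Auriga.
In Stratus, Keanu's side holds only 48%, not > 50%.
So before the transaction, Keanu does not control Stratus.
After the purchase, Keanu holds 31% of Cinder directly, and Palisade's stake falls to 24%.
Palisade and Keanu together hold 24% + 31% = 55% of Cinder, so Keanu controls Cinder.
After the transaction, Keanu's side holds 48% of Stratus, not > 50%, so Keanu still does not control Stratus.
No new person acquires control, so the clause is not triggered.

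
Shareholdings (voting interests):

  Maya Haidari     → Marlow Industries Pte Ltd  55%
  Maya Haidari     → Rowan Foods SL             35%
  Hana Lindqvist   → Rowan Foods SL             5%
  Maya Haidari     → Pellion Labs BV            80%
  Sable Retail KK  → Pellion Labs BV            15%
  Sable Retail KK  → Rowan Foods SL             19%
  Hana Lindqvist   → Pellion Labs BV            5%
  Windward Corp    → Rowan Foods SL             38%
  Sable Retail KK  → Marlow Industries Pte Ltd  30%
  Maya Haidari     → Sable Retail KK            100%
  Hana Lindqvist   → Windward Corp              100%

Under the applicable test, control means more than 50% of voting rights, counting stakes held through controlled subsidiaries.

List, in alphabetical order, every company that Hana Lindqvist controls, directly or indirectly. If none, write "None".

Windward Corp

Hana holds 100% of Windward, so Hana controls Windward.
No other company's threshold is met.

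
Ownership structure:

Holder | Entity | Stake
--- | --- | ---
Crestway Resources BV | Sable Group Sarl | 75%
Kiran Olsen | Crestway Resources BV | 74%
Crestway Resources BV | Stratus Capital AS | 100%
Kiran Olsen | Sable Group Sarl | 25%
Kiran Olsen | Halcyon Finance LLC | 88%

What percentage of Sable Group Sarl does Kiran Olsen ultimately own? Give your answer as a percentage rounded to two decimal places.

Kiran reaches Sable along 2 paths.
Via Crestway: 74% × 75% = 55.5%.
Direct stake: 25% = 25%.
Total: 55.5% + 25% = 80.5%.
Rounded: 80.50%.

80.50%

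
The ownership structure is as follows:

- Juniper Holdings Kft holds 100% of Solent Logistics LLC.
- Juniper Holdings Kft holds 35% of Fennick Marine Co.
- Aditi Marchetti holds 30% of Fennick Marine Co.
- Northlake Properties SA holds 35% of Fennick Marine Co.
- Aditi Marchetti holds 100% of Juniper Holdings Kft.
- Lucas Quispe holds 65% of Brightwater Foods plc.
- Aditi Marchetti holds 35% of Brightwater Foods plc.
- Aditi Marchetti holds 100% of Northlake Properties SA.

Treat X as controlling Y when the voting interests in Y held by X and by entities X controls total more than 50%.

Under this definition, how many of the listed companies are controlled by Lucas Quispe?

1

Lucas holds 65% of Brightwater, so Lucas controls Brightwater.
No other company's threshold is met.
Lucas controls 1 company.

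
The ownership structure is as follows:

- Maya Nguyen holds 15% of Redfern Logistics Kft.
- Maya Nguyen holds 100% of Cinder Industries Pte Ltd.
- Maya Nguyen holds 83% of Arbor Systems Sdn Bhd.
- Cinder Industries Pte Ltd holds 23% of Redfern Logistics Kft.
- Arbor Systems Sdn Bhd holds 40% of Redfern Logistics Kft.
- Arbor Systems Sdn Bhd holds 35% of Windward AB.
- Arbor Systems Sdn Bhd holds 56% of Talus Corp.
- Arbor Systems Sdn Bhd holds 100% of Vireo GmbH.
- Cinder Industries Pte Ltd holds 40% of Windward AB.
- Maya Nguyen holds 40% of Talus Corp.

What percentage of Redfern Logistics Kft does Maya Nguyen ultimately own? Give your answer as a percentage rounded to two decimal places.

Maya reaches Redfern along 3 paths.
Via Cinder: 100% × 23% = 23%.
Direct stake: 15% = 15%.
Via Arbor: 83% × 40% = 33.2%.
Total: 23% + 15% + 33.2% = 71.2%.
Rounded: 71.20%.

71.20%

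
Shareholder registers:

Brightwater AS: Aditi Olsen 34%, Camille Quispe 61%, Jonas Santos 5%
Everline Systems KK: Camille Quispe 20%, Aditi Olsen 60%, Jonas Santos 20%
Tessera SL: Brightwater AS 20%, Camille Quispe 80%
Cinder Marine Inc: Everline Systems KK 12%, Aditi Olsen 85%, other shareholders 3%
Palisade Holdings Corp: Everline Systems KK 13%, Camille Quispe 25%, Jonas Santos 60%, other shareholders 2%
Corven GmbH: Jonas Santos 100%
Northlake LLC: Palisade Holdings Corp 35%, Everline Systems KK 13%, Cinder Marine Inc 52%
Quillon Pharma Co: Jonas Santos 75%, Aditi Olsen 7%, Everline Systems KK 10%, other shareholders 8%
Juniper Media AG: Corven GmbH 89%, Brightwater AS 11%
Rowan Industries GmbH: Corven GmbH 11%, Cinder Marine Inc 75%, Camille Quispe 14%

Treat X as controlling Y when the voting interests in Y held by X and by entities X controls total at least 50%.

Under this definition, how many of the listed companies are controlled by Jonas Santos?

Jonas holds 60% of Palisade, so Jonas controls Palisade.
Jonas holds 100% of Corven, so Jonas controls Corven.
Jonas holds 75% of Quillon, so Jonas controls Quillon.
Corven holds 89% of Juniper, so Jonas controls Juniper.
No other company's threshold is met.
Jonas controls 4 companies.

4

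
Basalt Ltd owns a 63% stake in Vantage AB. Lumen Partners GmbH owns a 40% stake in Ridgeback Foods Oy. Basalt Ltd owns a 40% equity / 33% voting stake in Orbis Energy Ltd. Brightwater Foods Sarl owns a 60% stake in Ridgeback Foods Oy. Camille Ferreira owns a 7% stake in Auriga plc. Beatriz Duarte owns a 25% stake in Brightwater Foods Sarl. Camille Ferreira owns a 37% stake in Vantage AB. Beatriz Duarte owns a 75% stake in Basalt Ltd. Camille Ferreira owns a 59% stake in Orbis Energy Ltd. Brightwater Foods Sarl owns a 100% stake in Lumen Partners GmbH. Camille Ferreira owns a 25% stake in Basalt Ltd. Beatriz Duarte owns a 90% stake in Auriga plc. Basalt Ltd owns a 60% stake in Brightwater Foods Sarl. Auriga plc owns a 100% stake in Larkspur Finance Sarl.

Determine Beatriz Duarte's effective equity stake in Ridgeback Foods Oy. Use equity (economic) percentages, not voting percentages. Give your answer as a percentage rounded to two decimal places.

70.00%

Beatriz reaches Ridgeback along 4 paths.
Via Basalt → Brightwater: 75% × 60% × 60% = 27%.
Via Brightwater: 25% × 60% = 15%.
Via Basalt → Brightwater → Lumen: 75% × 60% × 100% × 40% = 18%.
Via Brightwater → Lumen: 25% × 100% × 40% = 10%.
Total: 27% + 15% + 18% + 10% = 70%.
Rounded: 70.00%.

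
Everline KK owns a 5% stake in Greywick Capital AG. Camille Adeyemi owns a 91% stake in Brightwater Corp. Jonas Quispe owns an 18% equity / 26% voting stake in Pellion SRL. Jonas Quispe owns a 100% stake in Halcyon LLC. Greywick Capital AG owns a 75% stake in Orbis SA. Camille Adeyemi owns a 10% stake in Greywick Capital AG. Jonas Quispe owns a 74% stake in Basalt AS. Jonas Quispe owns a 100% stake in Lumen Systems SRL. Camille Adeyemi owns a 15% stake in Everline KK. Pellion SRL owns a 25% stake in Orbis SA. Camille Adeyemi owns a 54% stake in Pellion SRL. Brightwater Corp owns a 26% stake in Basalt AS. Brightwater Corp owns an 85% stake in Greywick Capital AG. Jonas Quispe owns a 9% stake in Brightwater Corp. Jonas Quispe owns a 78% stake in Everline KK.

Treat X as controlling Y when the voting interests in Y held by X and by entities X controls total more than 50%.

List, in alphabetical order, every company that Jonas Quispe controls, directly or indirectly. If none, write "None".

Basalt AS, Everline KK, Halcyon LLC, Lumen Systems SRL

Jonas holds 78% of Everline, so Jonas controls Everline.
Jonas holds 100% of Lumen, so Jonas controls Lumen.
Jonas holds 74% of Basalt, so Jonas controls Basalt.
Jonas holds 100% of Halcyon, so Jonas controls Halcyon.
No other company's threshold is met.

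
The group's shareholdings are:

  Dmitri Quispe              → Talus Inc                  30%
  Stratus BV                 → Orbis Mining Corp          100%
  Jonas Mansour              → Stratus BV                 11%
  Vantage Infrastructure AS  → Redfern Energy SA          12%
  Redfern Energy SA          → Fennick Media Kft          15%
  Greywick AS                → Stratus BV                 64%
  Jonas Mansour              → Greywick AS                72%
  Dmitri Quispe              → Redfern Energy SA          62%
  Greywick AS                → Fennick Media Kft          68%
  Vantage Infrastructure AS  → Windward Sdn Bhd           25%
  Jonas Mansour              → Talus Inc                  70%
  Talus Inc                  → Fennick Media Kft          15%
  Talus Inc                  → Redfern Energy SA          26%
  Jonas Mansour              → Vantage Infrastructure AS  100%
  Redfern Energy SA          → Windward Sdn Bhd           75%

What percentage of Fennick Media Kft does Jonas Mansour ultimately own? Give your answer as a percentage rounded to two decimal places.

Jonas reaches Fennick along 4 paths.
Via Vantage → Redfern: 100% × 12% × 15% = 1.8%.
Via Talus → Redfern: 70% × 26% × 15% = 2.73%.
Via Talus: 70% × 15% = 10.5%.
Via Greywick: 72% × 68% = 48.96%.
Total: 1.8% + 2.73% + 10.5% + 48.96% = 63.99%.

63.99%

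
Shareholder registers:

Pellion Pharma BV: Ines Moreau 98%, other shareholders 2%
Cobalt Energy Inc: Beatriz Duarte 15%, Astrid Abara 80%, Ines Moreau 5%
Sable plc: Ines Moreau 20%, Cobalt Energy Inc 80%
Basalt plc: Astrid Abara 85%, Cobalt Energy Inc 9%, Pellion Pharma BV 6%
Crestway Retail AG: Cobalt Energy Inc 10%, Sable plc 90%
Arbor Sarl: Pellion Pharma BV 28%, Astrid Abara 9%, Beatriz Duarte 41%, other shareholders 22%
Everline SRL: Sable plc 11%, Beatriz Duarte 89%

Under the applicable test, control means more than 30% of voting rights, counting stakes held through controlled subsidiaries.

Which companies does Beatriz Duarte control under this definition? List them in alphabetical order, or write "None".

Arbor Sarl, Everline SRL

Beatriz holds 41% of Arbor, so Beatriz controls Arbor.
Beatriz holds 89% of Everline, so Beatriz controls Everline.
No other company's threshold is met.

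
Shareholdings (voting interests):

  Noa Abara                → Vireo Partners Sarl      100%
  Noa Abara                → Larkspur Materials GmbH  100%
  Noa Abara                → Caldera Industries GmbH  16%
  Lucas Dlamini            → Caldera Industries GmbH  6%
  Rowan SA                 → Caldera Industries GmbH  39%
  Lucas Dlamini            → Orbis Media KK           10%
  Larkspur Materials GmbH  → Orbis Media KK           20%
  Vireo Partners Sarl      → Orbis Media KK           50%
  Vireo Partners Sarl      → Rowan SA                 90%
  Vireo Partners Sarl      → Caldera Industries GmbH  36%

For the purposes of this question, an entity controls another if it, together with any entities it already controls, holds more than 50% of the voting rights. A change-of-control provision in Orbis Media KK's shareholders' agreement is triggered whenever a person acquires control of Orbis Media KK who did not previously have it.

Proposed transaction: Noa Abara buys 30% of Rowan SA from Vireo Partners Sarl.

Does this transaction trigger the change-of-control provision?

No

The purchase adds only to Noa's holdings (Vireo's stake shrinks), so Noa is the only person who could newly come to control Orbis.
Noa holds 100% of Vireo, so Noa controls Vireo.
Noa holds 100% of Larkspur, so Noa controls Larkspur.
Larkspur and Vireo together hold 20% + 50% = 70% of Orbis, so Noa controls Orbis.
So Noa already controls Orbis before the transaction.
After the purchase, Noa holds 30% of Rowan directly, and Vireo's stake falls to 60%.
Noa controlled Orbis already, so this is not a new person acquiring control; every other person's position is unchanged or reduced.
No new person acquires control, so the clause is not triggered.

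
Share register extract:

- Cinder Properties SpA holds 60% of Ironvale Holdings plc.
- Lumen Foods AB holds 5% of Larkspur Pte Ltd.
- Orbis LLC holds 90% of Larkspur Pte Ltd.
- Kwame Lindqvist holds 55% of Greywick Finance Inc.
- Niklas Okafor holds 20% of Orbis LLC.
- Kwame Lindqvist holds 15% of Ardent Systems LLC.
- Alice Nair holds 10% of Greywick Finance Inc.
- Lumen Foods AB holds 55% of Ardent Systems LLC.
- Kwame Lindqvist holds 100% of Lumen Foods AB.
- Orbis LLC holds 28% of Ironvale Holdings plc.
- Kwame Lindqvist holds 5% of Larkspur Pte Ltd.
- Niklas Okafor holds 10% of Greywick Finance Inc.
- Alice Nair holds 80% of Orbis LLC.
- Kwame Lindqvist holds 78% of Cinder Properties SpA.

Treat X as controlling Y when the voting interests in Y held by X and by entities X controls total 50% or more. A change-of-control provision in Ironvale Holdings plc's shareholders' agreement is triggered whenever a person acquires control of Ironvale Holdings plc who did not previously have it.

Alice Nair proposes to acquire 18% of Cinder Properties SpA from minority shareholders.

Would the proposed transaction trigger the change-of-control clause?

No

The purchase changes only Alice's holdings, so Alice is the only person who could newly come to control Ironvale.
Alice holds 80% of Orbis, so Alice controls Orbis.
Orbis holds 90% of Larkspur, so Alice controls Larkspur.
In Ironvale, Alice's side holds only 28%, not ≥ 50%.
So before the transaction, Alice does not control Ironvale.
After the purchase, Alice holds 18% of Cinder directly.
Alice's side now holds 18% of Cinder, not ≥ 50%, so Alice still does not control Cinder.
After the transaction, Alice's side holds 28% of Ironvale, not ≥ 50%, so Alice still does not control Ironvale.
No new person acquires control, so the clause is not triggered.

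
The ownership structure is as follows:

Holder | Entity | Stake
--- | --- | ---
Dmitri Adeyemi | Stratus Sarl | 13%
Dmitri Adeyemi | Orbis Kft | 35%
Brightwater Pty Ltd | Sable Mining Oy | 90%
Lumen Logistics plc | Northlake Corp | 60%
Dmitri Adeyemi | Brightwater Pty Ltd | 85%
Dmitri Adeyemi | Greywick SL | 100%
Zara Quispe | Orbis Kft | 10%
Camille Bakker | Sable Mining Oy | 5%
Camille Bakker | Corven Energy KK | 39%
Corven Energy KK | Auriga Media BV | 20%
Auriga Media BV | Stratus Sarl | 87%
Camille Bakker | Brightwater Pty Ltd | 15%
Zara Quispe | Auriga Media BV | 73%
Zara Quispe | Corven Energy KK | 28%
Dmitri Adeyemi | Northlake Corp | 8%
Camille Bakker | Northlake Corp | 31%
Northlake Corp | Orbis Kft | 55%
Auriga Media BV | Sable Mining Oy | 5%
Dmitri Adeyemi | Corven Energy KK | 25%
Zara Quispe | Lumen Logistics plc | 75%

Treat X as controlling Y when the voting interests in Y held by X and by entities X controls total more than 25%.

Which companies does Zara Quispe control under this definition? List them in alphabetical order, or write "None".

Zara holds 28% of Corven, so Zara controls Corven.
Zara holds 75% of Lumen, so Zara controls Lumen.
Zara and Corven together hold 73% + 20% = 93% of Auriga, so Zara controls Auriga.
Lumen holds 60% of Northlake, so Zara controls Northlake.
Northlake and Zara together hold 55% + 10% = 65% of Orbis, so Zara controls Orbis.
Auriga holds 87% of Stratus, so Zara controls Stratus.
No other company's threshold is met.

Auriga Media BV, Corven Energy KK, Lumen Logistics plc, Northlake Corp, Orbis Kft, Stratus Sarl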